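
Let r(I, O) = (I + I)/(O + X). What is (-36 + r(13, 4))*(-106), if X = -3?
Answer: 1060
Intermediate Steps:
r(I, O) = 2*I/(-3 + O) (r(I, O) = (I + I)/(O - 3) = (2*I)/(-3 + O) = 2*I/(-3 + O))
(-36 + r(13, 4))*(-106) = (-36 + 2*13/(-3 + 4))*(-106) = (-36 + 2*13/1)*(-106) = (-36 + 2*13*1)*(-106) = (-36 + 26)*(-106) = -10*(-106) = 1060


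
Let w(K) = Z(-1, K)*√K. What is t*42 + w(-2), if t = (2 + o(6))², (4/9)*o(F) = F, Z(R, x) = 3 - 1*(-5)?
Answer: 20181/2 + 8*I*√2 ≈ 10091.0 + 11.314*I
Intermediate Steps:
Z(R, x) = 8 (Z(R, x) = 3 + 5 = 8)
o(F) = 9*F/4
w(K) = 8*√K
t = 961/4 (t = (2 + (9/4)*6)² = (2 + 27/2)² = (31/2)² = 961/4 ≈ 240.25)
t*42 + w(-2) = (961/4)*42 + 8*√(-2) = 20181/2 + 8*(I*√2) = 20181/2 + 8*I*√2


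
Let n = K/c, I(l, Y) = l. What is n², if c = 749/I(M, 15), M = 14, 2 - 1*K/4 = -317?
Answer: 6512704/11449 ≈ 568.84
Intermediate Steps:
K = 1276 (K = 8 - 4*(-317) = 8 + 1268 = 1276)
c = 107/2 (c = 749/14 = 749*(1/14) = 107/2 ≈ 53.500)
n = 2552/107 (n = 1276/(107/2) = 1276*(2/107) = 2552/107 ≈ 23.850)
n² = (2552/107)² = 6512704/11449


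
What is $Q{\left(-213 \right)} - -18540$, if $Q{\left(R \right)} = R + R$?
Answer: $18114$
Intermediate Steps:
$Q{\left(R \right)} = 2 R$
$Q{\left(-213 \right)} - -18540 = 2 \left(-213\right) - -18540 = -426 + 18540 = 18114$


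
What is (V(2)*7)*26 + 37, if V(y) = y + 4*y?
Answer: 1857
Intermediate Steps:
V(y) = 5*y
(V(2)*7)*26 + 37 = ((5*2)*7)*26 + 37 = (10*7)*26 + 37 = 70*26 + 37 = 1820 + 37 = 1857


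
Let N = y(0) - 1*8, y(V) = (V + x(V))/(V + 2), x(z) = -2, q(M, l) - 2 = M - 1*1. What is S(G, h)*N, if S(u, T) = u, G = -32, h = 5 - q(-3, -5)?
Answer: 288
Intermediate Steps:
q(M, l) = 1 + M (q(M, l) = 2 + (M - 1*1) = 2 + (M - 1) = 2 + (-1 + M) = 1 + M)
h = 7 (h = 5 - (1 - 3) = 5 - 1*(-2) = 5 + 2 = 7)
y(V) = (-2 + V)/(2 + V) (y(V) = (V - 2)/(V + 2) = (-2 + V)/(2 + V))
N = -9 (N = (-2 + 0)/(2 + 0) - 1*8 = -2/2 - 8 = (½)*(-2) - 8 = -1 - 8 = -9)
S(G, h)*N = -32*(-9) = 288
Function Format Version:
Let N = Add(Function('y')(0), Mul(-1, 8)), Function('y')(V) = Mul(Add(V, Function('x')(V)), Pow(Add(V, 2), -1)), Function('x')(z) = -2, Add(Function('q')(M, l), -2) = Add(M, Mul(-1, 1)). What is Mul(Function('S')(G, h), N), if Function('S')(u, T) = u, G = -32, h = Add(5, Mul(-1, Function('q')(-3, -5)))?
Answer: 288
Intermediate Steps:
Function('q')(M, l) = Add(1, M) (Function('q')(M, l) = Add(2, Add(M, Mul(-1, 1))) = Add(2, Add(M, -1)) = Add(2, Add(-1, M)) = Add(1, M))
h = 7 (h = Add(5, Mul(-1, Add(1, -3))) = Add(5, Mul(-1, -2)) = Add(5, 2) = 7)
Function('y')(V) = Mul(Pow(Add(2, V), -1), Add(-2, V)) (Function('y')(V) = Mul(Add(V, -2), Pow(Add(V, 2), -1)) = Mul(Add(-2, V), Pow(Add(2, V), -1)) = Mul(Pow(Add(2, V), -1), Add(-2, V)))
N = -9 (N = Add(Mul(Pow(Add(2, 0), -1), Add(-2, 0)), Mul(-1, 8)) = Add(Mul(Pow(2, -1), -2), -8) = Add(Mul(Rational(1, 2), -2), -8) = Add(-1, -8) = -9)
Mul(Function('S')(G, h), N) = Mul(-32, -9) = 288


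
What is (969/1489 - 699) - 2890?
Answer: -5343052/1489 ≈ -3588.3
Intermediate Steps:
(969/1489 - 699) - 2890 = -1039842/1489 - 2890 = -5343052/1489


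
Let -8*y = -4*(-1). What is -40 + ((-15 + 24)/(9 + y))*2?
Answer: -644/17 ≈ -37.882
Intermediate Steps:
y = -1/2 (y = -(-1)*(-1)/2 = -1/8*4 = -1/2 ≈ -0.50000)
-40 + ((-15 + 24)/(9 + y))*2 = -40 + ((-15 + 24)/(9 - 1/2))*2 = -40 + (9/(17/2))*2 = -40 + (9*(2/17))*2 = -40 + (18/17)*2 = -40 + 36/17 = -644/17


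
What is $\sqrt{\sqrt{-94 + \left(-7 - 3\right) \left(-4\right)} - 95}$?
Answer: $\sqrt{-95 + 3 i \sqrt{6}} \approx 0.37669 + 9.7541 i$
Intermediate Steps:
$\sqrt{\sqrt{-94 + \left(-7 - 3\right) \left(-4\right)} - 95} = \sqrt{\sqrt{-94 - -40} - 95} = \sqrt{\sqrt{-94 + 40} - 95} = \sqrt{\sqrt{-54} - 95} = \sqrt{3 i \sqrt{6} - 95} = \sqrt{-95 + 3 i \sqrt{6}}$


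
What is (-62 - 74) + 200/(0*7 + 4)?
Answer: -86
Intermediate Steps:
(-62 - 74) + 200/(0*7 + 4) = -136 + 200/(0 + 4) = -136 + 200/4 = -136 + 200*(¼) = -136 + 50 = -86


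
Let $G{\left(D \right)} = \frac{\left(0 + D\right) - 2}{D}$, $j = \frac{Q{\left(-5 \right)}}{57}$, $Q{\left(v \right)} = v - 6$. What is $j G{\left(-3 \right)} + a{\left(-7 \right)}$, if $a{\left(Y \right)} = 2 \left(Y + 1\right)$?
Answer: $- \frac{2107}{171} \approx -12.322$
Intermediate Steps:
$Q{\left(v \right)} = -6 + v$
$j = - \frac{11}{57}$ ($j = \frac{-6 - 5}{57} = \left(-11\right) \frac{1}{57} = - \frac{11}{57} \approx -0.19298$)
$a{\left(Y \right)} = 2 + 2 Y$ ($a{\left(Y \right)} = 2 \left(1 + Y\right) = 2 + 2 Y$)
$G{\left(D \right)} = \frac{-2 + D}{D}$ ($G{\left(D \right)} = \frac{D - 2}{D} = \frac{-2 + D}{D}$)
$j G{\left(-3 \right)} + a{\left(-7 \right)} = - \frac{11 \frac{-2 - 3}{-3}}{57} + \left(2 + 2 \left(-7\right)\right) = - \frac{11 \left(\left(- \frac{1}{3}\right) \left(-5\right)\right)}{57} + \left(2 - 14\right) = \left(- \frac{11}{57}\right) \frac{5}{3} - 12 = - \frac{55}{171} - 12 = - \frac{2107}{171}$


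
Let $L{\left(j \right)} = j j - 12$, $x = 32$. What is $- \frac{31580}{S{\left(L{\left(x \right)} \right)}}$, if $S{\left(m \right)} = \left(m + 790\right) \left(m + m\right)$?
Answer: $- \frac{7895}{911812} \approx -0.0086586$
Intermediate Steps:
$L{\left(j \right)} = -12 + j^{2}$ ($L{\left(j \right)} = j^{2} - 12 = -12 + j^{2}$)
$S{\left(m \right)} = 2 m \left(790 + m\right)$ ($S{\left(m \right)} = \left(790 + m\right) 2 m = 2 m \left(790 + m\right)$)
$- \frac{31580}{S{\left(L{\left(x \right)} \right)}} = - \frac{31580}{2 \left(-12 + 32^{2}\right) \left(790 - \left(12 - 32^{2}\right)\right)} = - \frac{31580}{2 \left(-12 + 1024\right) \left(790 + \left(-12 + 1024\right)\right)} = - \frac{31580}{2 \cdot 1012 \left(790 + 1012\right)} = - \frac{31580}{2 \cdot 1012 \cdot 1802} = - \frac{31580}{3647248} = \left(-31580\right) \frac{1}{3647248} = - \frac{7895}{911812}$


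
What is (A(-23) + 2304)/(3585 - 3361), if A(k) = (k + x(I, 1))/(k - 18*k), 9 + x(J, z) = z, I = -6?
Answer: 900833/87584 ≈ 10.285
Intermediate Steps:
x(J, z) = -9 + z
A(k) = -(-8 + k)/(17*k) (A(k) = (k + (-9 + 1))/(k - 18*k) = (k - 8)/((-17*k)) = (-8 + k)*(-1/(17*k)) = -(-8 + k)/(17*k))
(A(-23) + 2304)/(3585 - 3361) = ((1/17)*(8 - 1*(-23))/(-23) + 2304)/(3585 - 3361) = ((1/17)*(-1/23)*(8 + 23) + 2304)/224 = ((1/17)*(-1/23)*31 + 2304)*(1/224) = (-31/391 + 2304)*(1/224) = (900833/391)*(1/224) = 900833/87584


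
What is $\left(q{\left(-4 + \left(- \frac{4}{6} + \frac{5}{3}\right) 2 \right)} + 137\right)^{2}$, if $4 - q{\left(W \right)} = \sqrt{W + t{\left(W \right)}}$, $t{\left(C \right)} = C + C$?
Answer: $\left(141 - i \sqrt{6}\right)^{2} \approx 19875.0 - 690.76 i$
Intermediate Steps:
$t{\left(C \right)} = 2 C$
$q{\left(W \right)} = 4 - \sqrt{3} \sqrt{W}$ ($q{\left(W \right)} = 4 - \sqrt{W + 2 W} = 4 - \sqrt{3 W} = 4 - \sqrt{3} \sqrt{W}$)
$\left(q{\left(-4 + \left(- \frac{4}{6} + \frac{5}{3}\right) 2 \right)} + 137\right)^{2} = \left(\left(4 - \sqrt{3} \sqrt{-4 + \left(- \frac{4}{6} + \frac{5}{3}\right) 2}\right) + 137\right)^{2} = \left(\left(4 - \sqrt{3} \sqrt{-4 + \left(\left(-4\right) \frac{1}{6} + 5 \cdot \frac{1}{3}\right) 2}\right) + 137\right)^{2} = \left(\left(4 - \sqrt{3} \sqrt{-4 + \left(- \frac{2}{3} + \frac{5}{3}\right) 2}\right) + 137\right)^{2} = \left(\left(4 - \sqrt{3} \sqrt{-4 + 1 \cdot 2}\right) + 137\right)^{2} = \left(\left(4 - \sqrt{3} \sqrt{-4 + 2}\right) + 137\right)^{2} = \left(\left(4 - \sqrt{3} \sqrt{-2}\right) + 137\right)^{2} = \left(\left(4 - \sqrt{3} i \sqrt{2}\right) + 137\right)^{2} = \left(\left(4 - i \sqrt{6}\right) + 137\right)^{2} = \left(141 - i \sqrt{6}\right)^{2}$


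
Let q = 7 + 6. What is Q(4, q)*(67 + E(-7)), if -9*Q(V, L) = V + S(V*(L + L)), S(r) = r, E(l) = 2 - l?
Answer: -912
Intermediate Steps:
q = 13
Q(V, L) = -V/9 - 2*L*V/9 (Q(V, L) = -(V + V*(L + L))/9 = -(V + V*(2*L))/9 = -(V + 2*L*V)/9 = -V/9 - 2*L*V/9)
Q(4, q)*(67 + E(-7)) = ((⅑)*4*(-1 - 2*13))*(67 + (2 - 1*(-7))) = ((⅑)*4*(-1 - 26))*(67 + (2 + 7)) = ((⅑)*4*(-27))*(67 + 9) = -12*76 = -912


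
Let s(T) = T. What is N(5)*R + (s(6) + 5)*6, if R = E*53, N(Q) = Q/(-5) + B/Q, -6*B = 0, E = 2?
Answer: -40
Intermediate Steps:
B = 0 (B = -⅙*0 = 0)
N(Q) = -Q/5 (N(Q) = Q/(-5) + 0/Q = Q*(-⅕) + 0 = -Q/5 + 0 = -Q/5)
R = 106 (R = 2*53 = 106)
N(5)*R + (s(6) + 5)*6 = -⅕*5*106 + (6 + 5)*6 = -1*106 + 11*6 = -106 + 66 = -40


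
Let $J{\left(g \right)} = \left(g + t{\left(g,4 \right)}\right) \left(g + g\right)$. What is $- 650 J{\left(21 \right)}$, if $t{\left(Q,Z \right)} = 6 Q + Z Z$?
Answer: $-4449900$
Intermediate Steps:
$t{\left(Q,Z \right)} = Z^{2} + 6 Q$ ($t{\left(Q,Z \right)} = 6 Q + Z^{2} = Z^{2} + 6 Q$)
$J{\left(g \right)} = 2 g \left(16 + 7 g\right)$ ($J{\left(g \right)} = \left(g + \left(4^{2} + 6 g\right)\right) \left(g + g\right) = \left(g + \left(16 + 6 g\right)\right) 2 g = \left(16 + 7 g\right) 2 g = 2 g \left(16 + 7 g\right)$)
$- 650 J{\left(21 \right)} = - 650 \cdot 2 \cdot 21 \left(16 + 7 \cdot 21\right) = - 650 \cdot 2 \cdot 21 \left(16 + 147\right) = - 650 \cdot 2 \cdot 21 \cdot 163 = \left(-650\right) 6846 = -4449900$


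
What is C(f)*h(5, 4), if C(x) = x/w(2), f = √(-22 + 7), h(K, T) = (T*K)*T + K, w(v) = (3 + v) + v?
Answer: 85*I*√15/7 ≈ 47.029*I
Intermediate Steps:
w(v) = 3 + 2*v
h(K, T) = K + K*T² (h(K, T) = (K*T)*T + K = K*T² + K = K + K*T²)
f = I*√15 (f = √(-15) = I*√15 ≈ 3.873*I)
C(x) = x/7 (C(x) = x/(3 + 2*2) = x/(3 + 4) = x/7)
C(f)*h(5, 4) = ((I*√15)/7)*(5*(1 + 4²)) = (I*√15/7)*(5*(1 + 16)) = (I*√15/7)*(5*17) = (I*√15/7)*85 = 85*I*√15/7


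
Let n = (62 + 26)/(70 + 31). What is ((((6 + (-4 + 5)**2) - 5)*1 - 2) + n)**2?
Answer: 7744/10201 ≈ 0.75914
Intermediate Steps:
n = 88/101 ≈ 0.87129
((((6 + (-4 + 5)**2) - 5)*1 - 2) + n)**2 = ((((6 + (-4 + 5)**2) - 5)*1 - 2) + 88/101)**2 = ((((6 + 1**2) - 5)*1 - 2) + 88/101)**2 = ((((6 + 1) - 5)*1 - 2) + 88/101)**2 = (((7 - 5)*1 - 2) + 88/101)**2 = ((2*1 - 2) + 88/101)**2 = ((2 - 2) + 88/101)**2 = (0 + 88/101)**2 = (88/101)**2 = 7744/10201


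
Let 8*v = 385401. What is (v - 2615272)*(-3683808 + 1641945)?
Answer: 41933281011825/8 ≈ 5.2417e+12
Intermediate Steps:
v = 385401/8 (v = (⅛)*385401 = 385401/8 ≈ 48175.)
(v - 2615272)*(-3683808 + 1641945) = (385401/8 - 2615272)*(-3683808 + 1641945) = -20536775/8*(-2041863) = 41933281011825/8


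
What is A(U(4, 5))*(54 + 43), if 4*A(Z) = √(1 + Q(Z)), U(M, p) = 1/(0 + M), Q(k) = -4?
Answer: 97*I*√3/4 ≈ 42.002*I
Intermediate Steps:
U(M, p) = 1/M
A(Z) = I*√3/4 (A(Z) = √(1 - 4)/4 = √(-3)/4 = (I*√3)/4 = I*√3/4)
A(U(4, 5))*(54 + 43) = (I*√3/4)*(54 + 43) = (I*√3/4)*97 = 97*I*√3/4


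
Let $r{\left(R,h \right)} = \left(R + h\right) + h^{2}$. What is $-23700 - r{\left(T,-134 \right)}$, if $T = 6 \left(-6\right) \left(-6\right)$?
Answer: $-41738$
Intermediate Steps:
$T = 216$ ($T = \left(-36\right) \left(-6\right) = 216$)
$r{\left(R,h \right)} = R + h + h^{2}$
$-23700 - r{\left(T,-134 \right)} = -23700 - \left(216 - 134 + \left(-134\right)^{2}\right) = -23700 - \left(216 - 134 + 17956\right) = -23700 - 18038 = -41738$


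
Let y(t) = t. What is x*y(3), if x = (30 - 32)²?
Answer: 12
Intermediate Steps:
x = 4 (x = (-2)² = 4)
x*y(3) = 4*3 = 12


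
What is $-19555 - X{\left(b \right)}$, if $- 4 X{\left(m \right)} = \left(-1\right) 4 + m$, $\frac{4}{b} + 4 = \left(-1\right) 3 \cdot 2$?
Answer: $- \frac{195561}{10} \approx -19556.0$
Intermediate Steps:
$b = - \frac{2}{5}$ ($b = \frac{4}{-4 + \left(-1\right) 3 \cdot 2} = \frac{4}{-4 - 6} = \frac{4}{-10} = 4 \left(- \frac{1}{10}\right) = - \frac{2}{5} \approx -0.4$)
$X{\left(m \right)} = 1 - \frac{m}{4}$ ($X{\left(m \right)} = - \frac{\left(-1\right) 4 + m}{4} = - \frac{-4 + m}{4} = 1 - \frac{m}{4}$)
$-19555 - X{\left(b \right)} = -19555 - \left(1 - - \frac{1}{10}\right) = -19555 - \left(1 + \frac{1}{10}\right) = -19555 - \frac{11}{10} = - \frac{195561}{10}$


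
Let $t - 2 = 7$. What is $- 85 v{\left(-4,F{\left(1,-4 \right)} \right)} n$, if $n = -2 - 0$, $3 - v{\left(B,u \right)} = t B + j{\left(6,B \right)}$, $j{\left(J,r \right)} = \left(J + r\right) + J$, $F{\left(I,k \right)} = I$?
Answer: $5270$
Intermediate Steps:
$t = 9$ ($t = 2 + 7 = 9$)
$j{\left(J,r \right)} = r + 2 J$
$v{\left(B,u \right)} = -9 - 10 B$ ($v{\left(B,u \right)} = 3 - \left(9 B + \left(B + 2 \cdot 6\right)\right) = 3 - \left(9 B + \left(B + 12\right)\right) = 3 - \left(9 B + \left(12 + B\right)\right) = 3 - \left(12 + 10 B\right) = -9 - 10 B$)
$n = -2$ ($n = -2 + 0 = -2$)
$- 85 v{\left(-4,F{\left(1,-4 \right)} \right)} n = - 85 \left(-9 - -40\right) \left(-2\right) = - 85 \left(-9 + 40\right) \left(-2\right) = \left(-85\right) 31 \left(-2\right) = \left(-2635\right) \left(-2\right) = 5270$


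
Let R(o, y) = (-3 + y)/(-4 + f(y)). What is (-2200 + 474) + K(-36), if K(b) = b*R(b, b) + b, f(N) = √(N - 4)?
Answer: -13036/7 - 351*I*√10/7 ≈ -1862.3 - 158.57*I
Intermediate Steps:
f(N) = √(-4 + N)
R(o, y) = (-3 + y)/(-4 + √(-4 + y))
K(b) = b + b*(-3 + b)/(-4 + √(-4 + b)) (K(b) = b*((-3 + b)/(-4 + √(-4 + b))) + b = b*(-3 + b)/(-4 + √(-4 + b)) + b = b + b*(-3 + b)/(-4 + √(-4 + b)))
(-2200 + 474) + K(-36) = (-2200 + 474) - 36*(-7 - 36 + √(-4 - 36))/(-4 + √(-4 - 36)) = -1726 - 36*(-7 - 36 + √(-40))/(-4 + √(-40)) = -1726 - 36*(-7 - 36 + 2*I*√10)/(-4 + 2*I*√10) = -1726 - 36*(-43 + 2*I*√10)/(-4 + 2*I*√10)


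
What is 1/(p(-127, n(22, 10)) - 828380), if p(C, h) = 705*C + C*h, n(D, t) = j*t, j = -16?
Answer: -1/897595 ≈ -1.1141e-6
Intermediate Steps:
n(D, t) = -16*t
1/(p(-127, n(22, 10)) - 828380) = 1/(-127*(705 - 16*10) - 828380) = 1/(-127*(705 - 160) - 828380) = 1/(-127*545 - 828380) = 1/(-69215 - 828380) = 1/(-897595) = -1/897595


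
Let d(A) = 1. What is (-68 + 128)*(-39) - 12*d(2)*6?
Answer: -2412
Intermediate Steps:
(-68 + 128)*(-39) - 12*d(2)*6 = (-68 + 128)*(-39) - 12*1*6 = 60*(-39) - 12*6 = -2340 - 1*72 = -2340 - 72 = -2412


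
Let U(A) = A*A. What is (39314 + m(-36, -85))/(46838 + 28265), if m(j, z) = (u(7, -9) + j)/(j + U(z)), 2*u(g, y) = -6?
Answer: 21740639/41531959 ≈ 0.52347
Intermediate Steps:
u(g, y) = -3 (u(g, y) = (1/2)*(-6) = -3)
U(A) = A**2
m(j, z) = (-3 + j)/(j + z**2)
(39314 + m(-36, -85))/(46838 + 28265) = (39314 + (-3 - 36)/(-36 + (-85)**2))/(46838 + 28265) = (39314 - 39/(-36 + 7225))/75103 = (39314 - 39/7189)*(1/75103) = (39314 + (1/7189)*(-39))*(1/75103) = (39314 - 3/553)*(1/75103) = (21740639/553)*(1/75103) = 21740639/41531959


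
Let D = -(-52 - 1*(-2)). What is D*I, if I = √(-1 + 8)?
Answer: 50*√7 ≈ 132.29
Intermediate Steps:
D = 50 (D = -(-52 + 2) = -1*(-50) = 50)
I = √7 ≈ 2.6458
D*I = 50*√7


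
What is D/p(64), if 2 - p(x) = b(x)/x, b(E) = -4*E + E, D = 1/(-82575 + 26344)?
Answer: -1/281155 ≈ -3.5568e-6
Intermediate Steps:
D = -1/56231 (D = 1/(-56231) = -1/56231 ≈ -1.7784e-5)
b(E) = -3*E
p(x) = 5 (p(x) = 2 - (-3*x)/x = 2 - 1*(-3) = 2 + 3 = 5)
D/p(64) = -1/56231/5 = -1/56231*⅕ = -1/281155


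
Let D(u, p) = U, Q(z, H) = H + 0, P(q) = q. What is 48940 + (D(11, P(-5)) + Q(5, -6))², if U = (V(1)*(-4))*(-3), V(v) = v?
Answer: 48976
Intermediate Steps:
Q(z, H) = H
U = 12 (U = (1*(-4))*(-3) = -4*(-3) = 12)
D(u, p) = 12
48940 + (D(11, P(-5)) + Q(5, -6))² = 48940 + (12 - 6)² = 48940 + 6² = 48940 + 36 = 48976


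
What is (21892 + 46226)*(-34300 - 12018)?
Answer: -3155089524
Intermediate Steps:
(21892 + 46226)*(-34300 - 12018) = 68118*(-46318) = -3155089524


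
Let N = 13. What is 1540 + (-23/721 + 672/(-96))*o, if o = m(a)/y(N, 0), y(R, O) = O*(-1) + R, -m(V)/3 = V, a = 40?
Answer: 1157140/721 ≈ 1604.9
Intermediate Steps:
m(V) = -3*V
y(R, O) = R - O (y(R, O) = -O + R = R - O)
o = -120/13 (o = (-3*40)/(13 - 1*0) = -120/(13 + 0) = -120/13 ≈ -9.2308)
1540 + (-23/721 + 672/(-96))*o = 1540 + (-23/721 + 672/(-96))*(-120/13) = 1540 + (-23*1/721 + 672*(-1/96))*(-120/13) = 1540 + (-23/721 - 7)*(-120/13) = 1540 - 5070/721*(-120/13) = 1540 + 46800/721 = 1157140/721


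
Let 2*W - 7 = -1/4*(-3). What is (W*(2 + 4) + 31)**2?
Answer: 47089/16 ≈ 2943.1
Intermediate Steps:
W = 31/8 (W = 7/2 + (-1/4*(-3))/2 = 7/2 + (1/2)*(3/4) = 7/2 + 3/8 = 31/8 ≈ 3.8750)
(W*(2 + 4) + 31)**2 = (31*(2 + 4)/8 + 31)**2 = ((31/8)*6 + 31)**2 = (93/4 + 31)**2 = (217/4)**2 = 47089/16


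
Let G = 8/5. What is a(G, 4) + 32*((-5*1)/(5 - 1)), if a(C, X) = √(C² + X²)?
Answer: -40 + 4*√29/5 ≈ -35.692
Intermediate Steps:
G = 8/5 (G = 8*(⅕) = 8/5 ≈ 1.6000)
a(G, 4) + 32*((-5*1)/(5 - 1)) = √((8/5)² + 4²) + 32*((-5*1)/(5 - 1)) = √(64/25 + 16) + 32*(-5/4) = √(464/25) + 32*(-5*¼) = 4*√29/5 + 32*(-5/4) = 4*√29/5 - 40 = -40 + 4*√29/5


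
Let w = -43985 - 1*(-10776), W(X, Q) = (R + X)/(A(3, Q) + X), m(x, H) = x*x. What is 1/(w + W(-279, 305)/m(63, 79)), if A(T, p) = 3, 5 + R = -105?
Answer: -1095444/36378599407 ≈ -3.0112e-5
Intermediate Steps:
R = -110 (R = -5 - 105 = -110)
m(x, H) = x²
W(X, Q) = (-110 + X)/(3 + X)
w = -33209 (w = -43985 + 10776 = -33209)
1/(w + W(-279, 305)/m(63, 79)) = 1/(-33209 + ((-110 - 279)/(3 - 279))/(63²)) = 1/(-33209 + (-389/(-276))/3969) = 1/(-33209 - 1/276*(-389)*(1/3969)) = 1/(-33209 + (389/276)*(1/3969)) = 1/(-33209 + 389/1095444) = 1/(-36378599407/1095444) = -1095444/36378599407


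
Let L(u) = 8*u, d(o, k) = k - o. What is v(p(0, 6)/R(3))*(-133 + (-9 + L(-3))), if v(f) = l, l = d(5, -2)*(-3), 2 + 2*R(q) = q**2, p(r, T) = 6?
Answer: -3486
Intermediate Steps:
R(q) = -1 + q**2/2
l = 21 (l = (-2 - 1*5)*(-3) = (-2 - 5)*(-3) = -7*(-3) = 21)
v(f) = 21
v(p(0, 6)/R(3))*(-133 + (-9 + L(-3))) = 21*(-133 + (-9 + 8*(-3))) = 21*(-133 + (-9 - 24)) = 21*(-133 - 33) = 21*(-166) = -3486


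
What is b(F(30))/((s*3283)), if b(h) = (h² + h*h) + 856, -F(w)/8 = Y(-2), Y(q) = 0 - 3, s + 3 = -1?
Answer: -502/3283 ≈ -0.15291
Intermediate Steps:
s = -4 (s = -3 - 1 = -4)
Y(q) = -3
F(w) = 24 (F(w) = -8*(-3) = 24)
b(h) = 856 + 2*h² (b(h) = (h² + h²) + 856 = 2*h² + 856 = 856 + 2*h²)
b(F(30))/((s*3283)) = (856 + 2*24²)/((-4*3283)) = (856 + 2*576)/(-13132) = (856 + 1152)*(-1/13132) = 2008*(-1/13132) = -502/3283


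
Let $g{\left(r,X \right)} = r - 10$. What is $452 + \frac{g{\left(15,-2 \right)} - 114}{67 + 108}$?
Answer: $\frac{78991}{175} \approx 451.38$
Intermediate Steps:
$g{\left(r,X \right)} = -10 + r$
$452 + \frac{g{\left(15,-2 \right)} - 114}{67 + 108} = 452 + \frac{\left(-10 + 15\right) - 114}{67 + 108} = 452 + \frac{5 - 114}{175} = 452 - \frac{109}{175} = \frac{78991}{175}$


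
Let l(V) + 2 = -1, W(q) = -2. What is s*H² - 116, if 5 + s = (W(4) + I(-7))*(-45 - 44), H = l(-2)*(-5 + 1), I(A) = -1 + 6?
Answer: -39284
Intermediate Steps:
I(A) = 5
l(V) = -3 (l(V) = -2 - 1 = -3)
H = 12 (H = -3*(-5 + 1) = -3*(-4) = 12)
s = -272 (s = -5 + (-2 + 5)*(-45 - 44) = -5 + 3*(-89) = -5 - 267 = -272)
s*H² - 116 = -272*12² - 116 = -272*144 - 116 = -39168 - 116 = -39284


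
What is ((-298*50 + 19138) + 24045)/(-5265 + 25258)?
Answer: 28283/19993 ≈ 1.4146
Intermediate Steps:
((-298*50 + 19138) + 24045)/(-5265 + 25258) = ((-14900 + 19138) + 24045)/19993 = (4238 + 24045)*(1/19993) = 28283*(1/19993) = 28283/19993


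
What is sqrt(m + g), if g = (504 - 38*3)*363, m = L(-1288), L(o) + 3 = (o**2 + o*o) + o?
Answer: sqrt(3458167) ≈ 1859.6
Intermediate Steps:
L(o) = -3 + o + 2*o**2 (L(o) = -3 + ((o**2 + o*o) + o) = -3 + ((o**2 + o**2) + o) = -3 + (2*o**2 + o) = -3 + (o + 2*o**2) = -3 + o + 2*o**2)
m = 3316597 (m = -3 - 1288 + 2*(-1288)**2 = -3 - 1288 + 2*1658944 = -3 - 1288 + 3317888 = 3316597)
g = 141570 (g = (504 - 114)*363 = 390*363 = 141570)
sqrt(m + g) = sqrt(3316597 + 141570) = sqrt(3458167)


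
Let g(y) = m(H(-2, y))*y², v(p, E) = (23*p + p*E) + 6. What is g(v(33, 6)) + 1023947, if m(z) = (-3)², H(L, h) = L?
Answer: 9370268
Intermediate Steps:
m(z) = 9
v(p, E) = 6 + 23*p + E*p (v(p, E) = (23*p + E*p) + 6 = 6 + 23*p + E*p)
g(y) = 9*y²
g(v(33, 6)) + 1023947 = 9*(6 + 23*33 + 6*33)² + 1023947 = 9*(6 + 759 + 198)² + 1023947 = 9*963² + 1023947 = 9*927369 + 1023947 = 8346321 + 1023947 = 9370268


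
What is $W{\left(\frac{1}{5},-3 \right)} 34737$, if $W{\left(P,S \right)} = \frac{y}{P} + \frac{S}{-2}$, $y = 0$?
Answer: $\frac{104211}{2} \approx 52106.0$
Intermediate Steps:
$W{\left(P,S \right)} = - \frac{S}{2}$ ($W{\left(P,S \right)} = \frac{0}{P} + \frac{S}{-2} = 0 + S \left(- \frac{1}{2}\right) = 0 - \frac{S}{2} = - \frac{S}{2}$)
$W{\left(\frac{1}{5},-3 \right)} 34737 = \left(- \frac{1}{2}\right) \left(-3\right) 34737 = \frac{3}{2} \cdot 34737 = \frac{104211}{2}$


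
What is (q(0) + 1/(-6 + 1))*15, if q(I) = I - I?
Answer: -3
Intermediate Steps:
q(I) = 0
(q(0) + 1/(-6 + 1))*15 = (0 + 1/(-6 + 1))*15 = (0 + 1/(-5))*15 = (0 - 1/5)*15 = -1/5*15 = -3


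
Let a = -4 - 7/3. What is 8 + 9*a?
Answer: -49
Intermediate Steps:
a = -19/3 (a = -4 - 7/3 = -19/3 ≈ -6.3333)
8 + 9*a = 8 + 9*(-19/3) = 8 - 57 = -49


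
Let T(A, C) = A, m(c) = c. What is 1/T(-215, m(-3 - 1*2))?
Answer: -1/215 ≈ -0.0046512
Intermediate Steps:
1/T(-215, m(-3 - 1*2)) = 1/(-215) = -1/215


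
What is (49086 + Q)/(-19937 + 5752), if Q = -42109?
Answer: -6977/14185 ≈ -0.49186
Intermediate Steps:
(49086 + Q)/(-19937 + 5752) = (49086 - 42109)/(-19937 + 5752) = 6977/(-14185) = 6977*(-1/14185) = -6977/14185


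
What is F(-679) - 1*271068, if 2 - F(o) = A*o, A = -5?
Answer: -274461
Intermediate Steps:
F(o) = 2 + 5*o (F(o) = 2 - (-5)*o = 2 + 5*o)
F(-679) - 1*271068 = (2 + 5*(-679)) - 1*271068 = (2 - 3395) - 271068 = -3393 - 271068 = -274461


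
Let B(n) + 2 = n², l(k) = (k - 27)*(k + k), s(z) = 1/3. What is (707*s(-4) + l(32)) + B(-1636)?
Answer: 8031149/3 ≈ 2.6770e+6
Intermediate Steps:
s(z) = ⅓
l(k) = 2*k*(-27 + k) (l(k) = (-27 + k)*(2*k) = 2*k*(-27 + k))
B(n) = -2 + n²
(707*s(-4) + l(32)) + B(-1636) = (707*(⅓) + 2*32*(-27 + 32)) + (-2 + (-1636)²) = (707/3 + 2*32*5) + (-2 + 2676496) = (707/3 + 320) + 2676494 = 1667/3 + 2676494 = 8031149/3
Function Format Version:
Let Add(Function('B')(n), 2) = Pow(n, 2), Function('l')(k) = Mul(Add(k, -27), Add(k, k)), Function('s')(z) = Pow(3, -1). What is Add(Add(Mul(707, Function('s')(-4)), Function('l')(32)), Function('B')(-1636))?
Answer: Rational(8031149, 3) ≈ 2.6770e+6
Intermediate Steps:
Function('s')(z) = Rational(1, 3)
Function('l')(k) = Mul(2, k, Add(-27, k)) (Function('l')(k) = Mul(Add(-27, k), Mul(2, k)) = Mul(2, k, Add(-27, k)))
Function('B')(n) = Add(-2, Pow(n, 2))
Add(Add(Mul(707, Function('s')(-4)), Function('l')(32)), Function('B')(-1636)) = Add(Add(Mul(707, Rational(1, 3)), Mul(2, 32, Add(-27, 32))), Add(-2, Pow(-1636, 2))) = Add(Add(Rational(707, 3), Mul(2, 32, 5)), Add(-2, 2676496)) = Add(Add(Rational(707, 3), 320), 2676494) = Add(Rational(1667, 3), 2676494) = Rational(8031149, 3)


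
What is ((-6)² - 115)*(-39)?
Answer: 3081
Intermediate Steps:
((-6)² - 115)*(-39) = (36 - 115)*(-39) = -79*(-39) = 3081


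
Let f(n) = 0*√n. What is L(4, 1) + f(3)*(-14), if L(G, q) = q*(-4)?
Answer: -4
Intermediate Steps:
L(G, q) = -4*q
f(n) = 0
L(4, 1) + f(3)*(-14) = -4*1 + 0*(-14) = -4 + 0 = -4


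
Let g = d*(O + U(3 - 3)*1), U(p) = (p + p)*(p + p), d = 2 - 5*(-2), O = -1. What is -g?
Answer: 12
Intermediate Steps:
d = 12 (d = 2 + 10 = 12)
U(p) = 4*p**2 (U(p) = (2*p)*(2*p) = 4*p**2)
g = -12 (g = 12*(-1 + (4*(3 - 3)**2)*1) = 12*(-1 + (4*0**2)*1) = 12*(-1 + (4*0)*1) = 12*(-1 + 0*1) = 12*(-1 + 0) = 12*(-1) = -12)
-g = -1*(-12) = 12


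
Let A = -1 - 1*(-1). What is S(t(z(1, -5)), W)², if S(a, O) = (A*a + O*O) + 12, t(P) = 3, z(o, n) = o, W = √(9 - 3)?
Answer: 324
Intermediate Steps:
W = √6 ≈ 2.4495
A = 0 (A = -1 + 1 = 0)
S(a, O) = 12 + O² (S(a, O) = (0*a + O*O) + 12 = (0 + O²) + 12 = O² + 12 = 12 + O²)
S(t(z(1, -5)), W)² = (12 + (√6)²)² = (12 + 6)² = 18² = 324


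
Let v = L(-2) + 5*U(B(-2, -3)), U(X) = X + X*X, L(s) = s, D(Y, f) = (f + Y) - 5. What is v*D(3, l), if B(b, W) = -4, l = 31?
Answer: 1682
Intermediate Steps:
D(Y, f) = -5 + Y + f (D(Y, f) = (Y + f) - 5 = -5 + Y + f)
U(X) = X + X**2
v = 58 (v = -2 + 5*(-4*(1 - 4)) = -2 + 5*(-4*(-3)) = -2 + 5*12 = -2 + 60 = 58)
v*D(3, l) = 58*(-5 + 3 + 31) = 58*29 = 1682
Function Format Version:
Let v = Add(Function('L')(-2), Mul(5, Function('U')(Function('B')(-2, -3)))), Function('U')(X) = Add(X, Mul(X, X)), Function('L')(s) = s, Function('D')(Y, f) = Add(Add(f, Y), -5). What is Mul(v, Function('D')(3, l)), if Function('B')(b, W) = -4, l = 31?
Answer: 1682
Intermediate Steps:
Function('D')(Y, f) = Add(-5, Y, f) (Function('D')(Y, f) = Add(Add(Y, f), -5) = Add(-5, Y, f))
Function('U')(X) = Add(X, Pow(X, 2))
v = 58 (v = Add(-2, Mul(5, Mul(-4, Add(1, -4)))) = Add(-2, Mul(5, Mul(-4, -3))) = Add(-2, Mul(5, 12)) = Add(-2, 60) = 58)
Mul(v, Function('D')(3, l)) = Mul(58, Add(-5, 3, 31)) = Mul(58, 29) = 1682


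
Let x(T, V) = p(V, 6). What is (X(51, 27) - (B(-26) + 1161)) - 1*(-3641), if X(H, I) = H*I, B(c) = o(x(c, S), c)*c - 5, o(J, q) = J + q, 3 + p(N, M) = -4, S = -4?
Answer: 3004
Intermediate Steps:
p(N, M) = -7 (p(N, M) = -3 - 4 = -7)
x(T, V) = -7
B(c) = -5 + c*(-7 + c) (B(c) = (-7 + c)*c - 5 = c*(-7 + c) - 5 = -5 + c*(-7 + c))
(X(51, 27) - (B(-26) + 1161)) - 1*(-3641) = (51*27 - ((-5 - 26*(-7 - 26)) + 1161)) - 1*(-3641) = (1377 - ((-5 - 26*(-33)) + 1161)) + 3641 = (1377 - ((-5 + 858) + 1161)) + 3641 = (1377 - (853 + 1161)) + 3641 = (1377 - 1*2014) + 3641 = (1377 - 2014) + 3641 = -637 + 3641 = 3004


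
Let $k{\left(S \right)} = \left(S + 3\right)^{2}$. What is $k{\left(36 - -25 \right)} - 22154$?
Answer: $-18058$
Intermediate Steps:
$k{\left(S \right)} = \left(3 + S\right)^{2}$
$k{\left(36 - -25 \right)} - 22154 = \left(3 + \left(36 - -25\right)\right)^{2} - 22154 = \left(3 + \left(36 + 25\right)\right)^{2} - 22154 = \left(3 + 61\right)^{2} - 22154 = 64^{2} - 22154 = 4096 - 22154 = -18058$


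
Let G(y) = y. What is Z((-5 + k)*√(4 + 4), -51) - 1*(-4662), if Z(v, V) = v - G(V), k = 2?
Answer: 4713 - 6*√2 ≈ 4704.5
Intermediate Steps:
Z(v, V) = v - V
Z((-5 + k)*√(4 + 4), -51) - 1*(-4662) = ((-5 + 2)*√(4 + 4) - 1*(-51)) - 1*(-4662) = (-6*√2 + 51) + 4662 = (51 - 6*√2) + 4662 = 4713 - 6*√2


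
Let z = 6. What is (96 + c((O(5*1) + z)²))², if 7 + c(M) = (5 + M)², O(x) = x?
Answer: 254881225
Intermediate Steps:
c(M) = -7 + (5 + M)²
(96 + c((O(5*1) + z)²))² = (96 + (-7 + (5 + (5*1 + 6)²)²))² = (96 + (-7 + (5 + (5 + 6)²)²))² = (96 + (-7 + (5 + 11²)²))² = (96 + (-7 + (5 + 121)²))² = (96 + (-7 + 126²))² = (96 + (-7 + 15876))² = (96 + 15869)² = 15965² = 254881225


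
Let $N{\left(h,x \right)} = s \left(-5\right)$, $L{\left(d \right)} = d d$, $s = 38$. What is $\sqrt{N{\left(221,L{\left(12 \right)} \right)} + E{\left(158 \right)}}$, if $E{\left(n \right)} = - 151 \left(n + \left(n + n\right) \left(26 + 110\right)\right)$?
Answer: $4 i \sqrt{407089} \approx 2552.1 i$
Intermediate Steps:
$E{\left(n \right)} = - 41223 n$ ($E{\left(n \right)} = - 151 \left(n + 2 n 136\right) = - 151 \left(n + 272 n\right) = - 151 \cdot 273 n = - 41223 n$)
$L{\left(d \right)} = d^{2}$
$N{\left(h,x \right)} = -190$ ($N{\left(h,x \right)} = 38 \left(-5\right) = -190$)
$\sqrt{N{\left(221,L{\left(12 \right)} \right)} + E{\left(158 \right)}} = \sqrt{-190 - 6513234} = \sqrt{-6513424} = 4 i \sqrt{407089}$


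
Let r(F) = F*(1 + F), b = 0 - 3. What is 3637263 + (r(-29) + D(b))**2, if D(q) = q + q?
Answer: 4286899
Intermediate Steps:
b = -3
D(q) = 2*q
3637263 + (r(-29) + D(b))**2 = 3637263 + (-29*(1 - 29) + 2*(-3))**2 = 3637263 + (-29*(-28) - 6)**2 = 3637263 + (812 - 6)**2 = 3637263 + 806**2 = 3637263 + 649636 = 4286899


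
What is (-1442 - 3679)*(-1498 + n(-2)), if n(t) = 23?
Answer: 7553475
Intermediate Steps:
(-1442 - 3679)*(-1498 + n(-2)) = (-1442 - 3679)*(-1498 + 23) = -5121*(-1475) = 7553475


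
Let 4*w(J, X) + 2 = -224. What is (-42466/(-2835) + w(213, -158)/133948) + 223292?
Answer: 169598336497901/759485160 ≈ 2.2331e+5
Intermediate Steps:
w(J, X) = -113/2 (w(J, X) = -½ + (¼)*(-224) = -½ - 56 = -113/2)
(-42466/(-2835) + w(213, -158)/133948) + 223292 = (-42466/(-2835) - 113/2/133948) + 223292 = (-42466*(-1/2835) - 113/2*1/133948) + 223292 = (42466/2835 - 113/267896) + 223292 = 11376151181/759485160 + 223292 = 169598336497901/759485160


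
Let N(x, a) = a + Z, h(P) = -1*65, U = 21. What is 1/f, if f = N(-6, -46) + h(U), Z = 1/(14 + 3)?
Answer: -17/1886 ≈ -0.0090138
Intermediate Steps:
h(P) = -65
Z = 1/17 ≈ 0.058824
N(x, a) = 1/17 + a (N(x, a) = a + 1/17 = 1/17 + a)
f = -1886/17 (f = (1/17 - 46) - 65 = -781/17 - 65 = -1886/17 ≈ -110.94)
1/f = 1/(-1886/17) = -17/1886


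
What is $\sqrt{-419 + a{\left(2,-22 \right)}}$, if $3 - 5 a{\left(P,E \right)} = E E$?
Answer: $\frac{4 i \sqrt{805}}{5} \approx 22.698 i$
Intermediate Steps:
$a{\left(P,E \right)} = \frac{3}{5} - \frac{E^{2}}{5}$ ($a{\left(P,E \right)} = \frac{3}{5} - \frac{E E}{5} = \frac{3}{5} - \frac{E^{2}}{5}$)
$\sqrt{-419 + a{\left(2,-22 \right)}} = \sqrt{-419 + \left(\frac{3}{5} - \frac{\left(-22\right)^{2}}{5}\right)} = \sqrt{-419 + \left(\frac{3}{5} - \frac{484}{5}\right)} = \sqrt{-419 - \frac{481}{5}} = \sqrt{- \frac{2576}{5}} = \frac{4 i \sqrt{805}}{5}$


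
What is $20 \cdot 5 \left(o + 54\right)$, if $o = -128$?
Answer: $-7400$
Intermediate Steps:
$20 \cdot 5 \left(o + 54\right) = 20 \cdot 5 \left(-128 + 54\right) = 100 \left(-74\right) = -7400$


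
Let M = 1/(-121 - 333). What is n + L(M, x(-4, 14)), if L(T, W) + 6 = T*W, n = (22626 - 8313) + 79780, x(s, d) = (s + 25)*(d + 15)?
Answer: 42714889/454 ≈ 94086.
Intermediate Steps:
x(s, d) = (15 + d)*(25 + s) (x(s, d) = (25 + s)*(15 + d) = (15 + d)*(25 + s))
M = -1/454 (M = 1/(-454) = -1/454 ≈ -0.0022026)
n = 94093 (n = 14313 + 79780 = 94093)
L(T, W) = -6 + T*W
n + L(M, x(-4, 14)) = 94093 + (-6 - (375 + 15*(-4) + 25*14 + 14*(-4))/454) = 94093 + (-6 - (375 - 60 + 350 - 56)/454) = 94093 + (-6 - 1/454*609) = 94093 + (-6 - 609/454) = 94093 - 3333/454 = 42714889/454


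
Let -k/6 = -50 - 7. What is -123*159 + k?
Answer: -19215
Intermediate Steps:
k = 342 (k = -6*(-50 - 7) = -6*(-57) = 342)
-123*159 + k = -123*159 + 342 = -19557 + 342 = -19215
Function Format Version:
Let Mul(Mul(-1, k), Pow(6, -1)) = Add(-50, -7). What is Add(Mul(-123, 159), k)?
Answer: -19215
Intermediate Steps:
k = 342 (k = Mul(-6, Add(-50, -7)) = Mul(-6, -57) = 342)
Add(Mul(-123, 159), k) = Add(Mul(-123, 159), 342) = Add(-19557, 342) = -19215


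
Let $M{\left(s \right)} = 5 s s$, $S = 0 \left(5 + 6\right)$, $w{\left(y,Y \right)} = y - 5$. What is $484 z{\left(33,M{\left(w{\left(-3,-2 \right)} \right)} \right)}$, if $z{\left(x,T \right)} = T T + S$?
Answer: $49561600$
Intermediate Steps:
$w{\left(y,Y \right)} = -5 + y$ ($w{\left(y,Y \right)} = y - 5 = -5 + y$)
$S = 0$ ($S = 0 \cdot 11 = 0$)
$M{\left(s \right)} = 5 s^{2}$
$z{\left(x,T \right)} = T^{2}$ ($z{\left(x,T \right)} = T T + 0 = T^{2} + 0 = T^{2}$)
$484 z{\left(33,M{\left(w{\left(-3,-2 \right)} \right)} \right)} = 484 \left(5 \left(-5 - 3\right)^{2}\right)^{2} = 484 \left(5 \left(-8\right)^{2}\right)^{2} = 484 \left(5 \cdot 64\right)^{2} = 484 \cdot 320^{2} = 484 \cdot 102400 = 49561600$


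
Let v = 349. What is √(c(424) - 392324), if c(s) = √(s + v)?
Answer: √(-392324 + √773) ≈ 626.34*I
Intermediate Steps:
c(s) = √(349 + s) (c(s) = √(s + 349) = √(349 + s))
√(c(424) - 392324) = √(√(349 + 424) - 392324) = √(√773 - 392324) = √(-392324 + √773)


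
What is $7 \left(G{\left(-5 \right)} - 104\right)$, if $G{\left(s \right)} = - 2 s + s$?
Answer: $-693$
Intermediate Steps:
$G{\left(s \right)} = - s$
$7 \left(G{\left(-5 \right)} - 104\right) = 7 \left(\left(-1\right) \left(-5\right) - 104\right) = 7 \left(5 - 104\right) = 7 \left(-99\right) = -693$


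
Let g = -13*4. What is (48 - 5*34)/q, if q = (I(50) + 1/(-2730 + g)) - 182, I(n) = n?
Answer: 339404/367225 ≈ 0.92424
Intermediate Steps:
g = -52
q = -367225/2782 (q = (50 + 1/(-2730 - 52)) - 182 = (50 + 1/(-2782)) - 182 = (50 - 1/2782) - 182 = 139099/2782 - 182 = -367225/2782 ≈ -132.00)
(48 - 5*34)/q = (48 - 5*34)/(-367225/2782) = (48 - 170)*(-2782/367225) = -122*(-2782/367225) = 339404/367225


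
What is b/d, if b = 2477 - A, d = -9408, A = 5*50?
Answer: -2227/9408 ≈ -0.23671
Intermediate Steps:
A = 250
b = 2227 (b = 2477 - 1*250 = 2477 - 250 = 2227)
b/d = 2227/(-9408) = 2227*(-1/9408) = -2227/9408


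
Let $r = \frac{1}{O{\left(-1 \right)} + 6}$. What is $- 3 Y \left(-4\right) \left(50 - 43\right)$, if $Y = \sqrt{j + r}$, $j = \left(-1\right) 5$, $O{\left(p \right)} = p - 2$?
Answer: $28 i \sqrt{42} \approx 181.46 i$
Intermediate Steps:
$O{\left(p \right)} = -2 + p$ ($O{\left(p \right)} = p - 2 = -2 + p$)
$j = -5$
$r = \frac{1}{3}$ ($r = \frac{1}{\left(-2 - 1\right) + 6} = \frac{1}{-3 + 6} = \frac{1}{3} \approx 0.33333$)
$Y = \frac{i \sqrt{42}}{3}$ ($Y = \sqrt{-5 + \frac{1}{3}} = \sqrt{- \frac{14}{3}} = \frac{i \sqrt{42}}{3} \approx 2.1602 i$)
$- 3 Y \left(-4\right) \left(50 - 43\right) = - 3 \frac{i \sqrt{42}}{3} \left(-4\right) \left(50 - 43\right) = - i \sqrt{42} \left(-4\right) 7 = 4 i \sqrt{42} \cdot 7 = 28 i \sqrt{42}$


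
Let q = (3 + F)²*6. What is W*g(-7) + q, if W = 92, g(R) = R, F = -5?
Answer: -620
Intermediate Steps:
q = 24 (q = (3 - 5)²*6 = (-2)²*6 = 4*6 = 24)
W*g(-7) + q = 92*(-7) + 24 = -644 + 24 = -620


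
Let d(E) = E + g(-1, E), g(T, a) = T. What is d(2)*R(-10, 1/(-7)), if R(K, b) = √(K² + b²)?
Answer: 13*√29/7 ≈ 10.001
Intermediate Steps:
d(E) = -1 + E (d(E) = E - 1 = -1 + E)
d(2)*R(-10, 1/(-7)) = (-1 + 2)*√((-10)² + (1/(-7))²) = 1*√(100 + (-⅐)²) = 1*√(100 + 1/49) = 1*√(4901/49) = 1*(13*√29/7) = 13*√29/7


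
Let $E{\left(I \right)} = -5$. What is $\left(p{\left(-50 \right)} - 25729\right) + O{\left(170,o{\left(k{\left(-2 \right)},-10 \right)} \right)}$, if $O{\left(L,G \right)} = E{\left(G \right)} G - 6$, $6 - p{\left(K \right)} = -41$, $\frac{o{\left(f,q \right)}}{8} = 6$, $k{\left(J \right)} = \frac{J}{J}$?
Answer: $-25928$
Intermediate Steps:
$k{\left(J \right)} = 1$
$o{\left(f,q \right)} = 48$ ($o{\left(f,q \right)} = 8 \cdot 6 = 48$)
$p{\left(K \right)} = 47$ ($p{\left(K \right)} = 6 - -41 = 6 + 41 = 47$)
$O{\left(L,G \right)} = -6 - 5 G$ ($O{\left(L,G \right)} = - 5 G - 6 = -6 - 5 G$)
$\left(p{\left(-50 \right)} - 25729\right) + O{\left(170,o{\left(k{\left(-2 \right)},-10 \right)} \right)} = \left(47 - 25729\right) - 246 = -25682 - 246 = -25928$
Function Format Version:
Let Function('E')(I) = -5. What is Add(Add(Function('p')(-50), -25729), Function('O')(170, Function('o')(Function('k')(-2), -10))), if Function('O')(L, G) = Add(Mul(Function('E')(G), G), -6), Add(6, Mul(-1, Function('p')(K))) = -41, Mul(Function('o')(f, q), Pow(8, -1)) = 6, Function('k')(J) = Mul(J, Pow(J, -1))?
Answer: -25928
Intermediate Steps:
Function('k')(J) = 1
Function('o')(f, q) = 48 (Function('o')(f, q) = Mul(8, 6) = 48)
Function('p')(K) = 47 (Function('p')(K) = Add(6, Mul(-1, -41)) = Add(6, 41) = 47)
Function('O')(L, G) = Add(-6, Mul(-5, G)) (Function('O')(L, G) = Add(Mul(-5, G), -6) = Add(-6, Mul(-5, G)))
Add(Add(Function('p')(-50), -25729), Function('O')(170, Function('o')(Function('k')(-2), -10))) = Add(Add(47, -25729), Add(-6, Mul(-5, 48))) = Add(-25682, Add(-6, -240)) = Add(-25682, -246) = -25928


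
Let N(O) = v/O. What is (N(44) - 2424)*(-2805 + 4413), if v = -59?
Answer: -42899430/11 ≈ -3.8999e+6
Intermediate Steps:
N(O) = -59/O
(N(44) - 2424)*(-2805 + 4413) = (-59/44 - 2424)*(-2805 + 4413) = (-59*1/44 - 2424)*1608 = (-59/44 - 2424)*1608 = -106715/44*1608 = -42899430/11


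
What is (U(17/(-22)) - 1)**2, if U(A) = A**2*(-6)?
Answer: 1229881/58564 ≈ 21.001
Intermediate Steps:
U(A) = -6*A**2
(U(17/(-22)) - 1)**2 = (-6*(17/(-22))**2 - 1)**2 = (-6*(17*(-1/22))**2 - 1)**2 = (-6*(-17/22)**2 - 1)**2 = (-6*289/484 - 1)**2 = (-867/242 - 1)**2 = (-1109/242)**2 = 1229881/58564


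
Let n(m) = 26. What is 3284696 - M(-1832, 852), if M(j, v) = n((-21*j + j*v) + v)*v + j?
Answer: 3264376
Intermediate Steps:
M(j, v) = j + 26*v (M(j, v) = 26*v + j = j + 26*v)
3284696 - M(-1832, 852) = 3284696 - (-1832 + 26*852) = 3284696 - (-1832 + 22152) = 3284696 - 1*20320 = 3284696 - 20320 = 3264376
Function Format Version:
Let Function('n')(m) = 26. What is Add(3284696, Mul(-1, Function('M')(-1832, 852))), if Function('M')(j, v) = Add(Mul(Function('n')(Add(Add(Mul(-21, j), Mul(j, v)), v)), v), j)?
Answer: 3264376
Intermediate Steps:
Function('M')(j, v) = Add(j, Mul(26, v)) (Function('M')(j, v) = Add(Mul(26, v), j) = Add(j, Mul(26, v)))
Add(3284696, Mul(-1, Function('M')(-1832, 852))) = Add(3284696, Mul(-1, Add(-1832, Mul(26, 852)))) = Add(3284696, Mul(-1, Add(-1832, 22152))) = Add(3284696, Mul(-1, 20320)) = Add(3284696, -20320) = 3264376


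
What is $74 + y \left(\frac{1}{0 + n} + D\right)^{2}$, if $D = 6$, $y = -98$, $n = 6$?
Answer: $- \frac{65749}{18} \approx -3652.7$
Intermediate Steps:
$74 + y \left(\frac{1}{0 + n} + D\right)^{2} = 74 - 98 \left(\frac{1}{0 + 6} + 6\right)^{2} = 74 - 98 \left(\frac{1}{6} + 6\right)^{2} = 74 - 98 \left(\frac{37}{6}\right)^{2} = 74 - \frac{67081}{18} = - \frac{65749}{18}$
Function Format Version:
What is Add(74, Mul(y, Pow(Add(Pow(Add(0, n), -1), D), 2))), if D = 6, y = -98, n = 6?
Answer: Rational(-65749, 18) ≈ -3652.7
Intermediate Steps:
Add(74, Mul(y, Pow(Add(Pow(Add(0, n), -1), D), 2))) = Add(74, Mul(-98, Pow(Add(Pow(Add(0, 6), -1), 6), 2))) = Add(74, Mul(-98, Pow(Add(Pow(6, -1), 6), 2))) = Add(74, Mul(-98, Pow(Add(Rational(1, 6), 6), 2))) = Add(74, Mul(-98, Pow(Rational(37, 6), 2))) = Add(74, Mul(-98, Rational(1369, 36))) = Add(74, Rational(-67081, 18)) = Rational(-65749, 18)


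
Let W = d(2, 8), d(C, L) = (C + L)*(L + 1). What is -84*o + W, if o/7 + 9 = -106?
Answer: 67710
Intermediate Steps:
o = -805 (o = -63 + 7*(-106) = -63 - 742 = -805)
d(C, L) = (1 + L)*(C + L) (d(C, L) = (C + L)*(1 + L) = (1 + L)*(C + L))
W = 90 (W = 2 + 8 + 8² + 2*8 = 2 + 8 + 64 + 16 = 90)
-84*o + W = -84*(-805) + 90 = 67620 + 90 = 67710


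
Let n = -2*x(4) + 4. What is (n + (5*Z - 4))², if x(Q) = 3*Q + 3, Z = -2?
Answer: 1600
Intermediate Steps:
x(Q) = 3 + 3*Q
n = -26 (n = -2*(3 + 3*4) + 4 = -2*(3 + 12) + 4 = -2*15 + 4 = -30 + 4 = -26)
(n + (5*Z - 4))² = (-26 + (5*(-2) - 4))² = (-26 + (-10 - 4))² = (-26 - 14)² = (-40)² = 1600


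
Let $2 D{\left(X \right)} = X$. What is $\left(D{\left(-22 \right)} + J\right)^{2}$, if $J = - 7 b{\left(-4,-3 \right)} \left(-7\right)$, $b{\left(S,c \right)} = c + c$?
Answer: $93025$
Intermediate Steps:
$D{\left(X \right)} = \frac{X}{2}$
$b{\left(S,c \right)} = 2 c$
$J = -294$ ($J = - 7 \cdot 2 \left(-3\right) \left(-7\right) = \left(-7\right) \left(-6\right) \left(-7\right) = 42 \left(-7\right) = -294$)
$\left(D{\left(-22 \right)} + J\right)^{2} = \left(\frac{1}{2} \left(-22\right) - 294\right)^{2} = \left(-11 - 294\right)^{2} = \left(-305\right)^{2} = 93025$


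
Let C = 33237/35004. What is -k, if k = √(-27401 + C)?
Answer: -I*√932575952513/5834 ≈ -165.53*I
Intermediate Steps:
C = 11079/11668 (C = 33237*(1/35004) = 11079/11668 ≈ 0.94952)
k = I*√932575952513/5834 (k = √(-27401 + 11079/11668) = √(-319703789/11668) = I*√932575952513/5834 ≈ 165.53*I)
-k = -I*√932575952513/5834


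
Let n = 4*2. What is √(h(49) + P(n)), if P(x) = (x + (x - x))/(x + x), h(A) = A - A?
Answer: √2/2 ≈ 0.70711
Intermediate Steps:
n = 8
h(A) = 0
P(x) = ½ (P(x) = (x + 0)/((2*x)) = x*(1/(2*x)) = ½)
√(h(49) + P(n)) = √(0 + ½) = √(½) = √2/2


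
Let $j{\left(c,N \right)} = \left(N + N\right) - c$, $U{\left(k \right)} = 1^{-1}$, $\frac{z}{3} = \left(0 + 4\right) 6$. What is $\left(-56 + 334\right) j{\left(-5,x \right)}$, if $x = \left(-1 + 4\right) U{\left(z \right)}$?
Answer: $3058$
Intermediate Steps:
$z = 72$ ($z = 3 \left(0 + 4\right) 6 = 3 \cdot 4 \cdot 6 = 3 \cdot 24 = 72$)
$U{\left(k \right)} = 1$
$x = 3$ ($x = \left(-1 + 4\right) 1 = 3 \cdot 1 = 3$)
$j{\left(c,N \right)} = - c + 2 N$ ($j{\left(c,N \right)} = 2 N - c = - c + 2 N$)
$\left(-56 + 334\right) j{\left(-5,x \right)} = \left(-56 + 334\right) \left(\left(-1\right) \left(-5\right) + 2 \cdot 3\right) = 278 \left(5 + 6\right) = 278 \cdot 11 = 3058$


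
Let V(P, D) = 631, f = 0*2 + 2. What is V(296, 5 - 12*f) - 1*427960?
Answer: -427329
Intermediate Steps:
f = 2 (f = 0 + 2 = 2)
V(296, 5 - 12*f) - 1*427960 = 631 - 1*427960 = 631 - 427960 = -427329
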